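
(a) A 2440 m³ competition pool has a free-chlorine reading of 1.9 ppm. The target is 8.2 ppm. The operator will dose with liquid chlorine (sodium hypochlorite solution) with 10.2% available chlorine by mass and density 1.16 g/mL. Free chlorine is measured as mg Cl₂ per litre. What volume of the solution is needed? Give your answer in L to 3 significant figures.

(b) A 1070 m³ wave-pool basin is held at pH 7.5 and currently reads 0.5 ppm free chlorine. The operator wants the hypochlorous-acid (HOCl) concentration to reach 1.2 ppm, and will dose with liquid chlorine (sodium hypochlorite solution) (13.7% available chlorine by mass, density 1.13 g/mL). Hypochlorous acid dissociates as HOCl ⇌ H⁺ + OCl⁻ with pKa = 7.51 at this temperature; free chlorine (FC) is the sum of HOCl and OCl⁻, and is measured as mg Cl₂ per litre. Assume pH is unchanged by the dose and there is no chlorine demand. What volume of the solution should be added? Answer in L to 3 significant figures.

(a) 130 L; (b) 12.9 L

(a) Volume: 2440 m³ = 2,440,000 L.
(a) Chlorine deficit: 8.2 − 1.9 = 6.3 ppm = 6.3 mg/L as Cl₂.
(a) Cl₂ equivalent needed: 6.3 mg/L × 2,440,000 L = 15,370,000 mg = 15,370 g.
(a) Product at 10.2% available chlorine: 15,370 / 0.102 = 150,700 g.
(a) Volume at density 1.16 g/mL: 150,700 g ÷ 1.16 g/mL = 129,900 mL.

(b) Volume: 1070 m³ = 1,070,000 L.
(b) [OCl⁻]/[HOCl] = 10^(pH − pKa) = 10^(7.5 − 7.51) = 0.9772; fraction as HOCl = 1/(1 + 0.9772) = 0.5058.
(b) Free chlorine required for 1.2 ppm HOCl: 1.2 / 0.5058 = 2.373 ppm.
(b) FC to add: 2.373 − 0.5 = 1.873 mg/L as Cl₂.
(b) Cl₂ equivalent: 1.873 mg/L × 1,070,000 L = 2004 g.
(b) Product at 13.7% available Cl: 2004 / 0.137 = 14,630 g.
(b) Volume: 14,630 g ÷ 1.13 g/mL = 12,940 mL.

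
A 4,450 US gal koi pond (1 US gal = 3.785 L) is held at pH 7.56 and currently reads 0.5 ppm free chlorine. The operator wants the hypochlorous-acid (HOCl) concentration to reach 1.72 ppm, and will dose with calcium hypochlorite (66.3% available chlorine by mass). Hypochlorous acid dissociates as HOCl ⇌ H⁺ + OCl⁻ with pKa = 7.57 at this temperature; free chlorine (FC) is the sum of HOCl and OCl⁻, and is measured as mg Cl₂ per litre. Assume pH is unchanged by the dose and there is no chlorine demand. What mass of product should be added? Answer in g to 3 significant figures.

73.7 g

Volume: 4,450 US gal × 3.785 L/gal = 16,843 L.
[OCl⁻]/[HOCl] = 10^(pH − pKa) = 10^(7.56 − 7.57) = 0.9772; fraction as HOCl = 1/(1 + 0.9772) = 0.5058.
Free chlorine required for 1.72 ppm HOCl: 1.72 / 0.5058 = 3.401 ppm.
FC to add: 3.401 − 0.5 = 2.901 mg/L as Cl₂.
Cl₂ equivalent: 2.901 mg/L × 16,843 L = 48.86 g.
Product at 66.3% available Cl: 48.86 / 0.663 = 73.69 g.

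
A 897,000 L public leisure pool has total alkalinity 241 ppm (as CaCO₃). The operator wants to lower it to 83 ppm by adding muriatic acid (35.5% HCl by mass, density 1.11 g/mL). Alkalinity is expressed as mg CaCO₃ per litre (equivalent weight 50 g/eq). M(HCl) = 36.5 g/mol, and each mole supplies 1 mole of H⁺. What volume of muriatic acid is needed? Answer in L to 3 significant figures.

263 L

Alkalinity to neutralize: (241 − 83) = 158 mg/L as CaCO₃ × 897,000 L = 141,700 g as CaCO₃.
Equivalents of H⁺ required: 141,700 ÷ 50 g/eq = 2835 eq = 2835 mol HCl.
Mass of HCl: 2835 × 36.5 = 103,500 g.
Mass of 35.5% solution: 103,500 / 0.355 = 291,400 g.
Volume: 291,400 g ÷ 1.11 g/mL = 262,600 mL.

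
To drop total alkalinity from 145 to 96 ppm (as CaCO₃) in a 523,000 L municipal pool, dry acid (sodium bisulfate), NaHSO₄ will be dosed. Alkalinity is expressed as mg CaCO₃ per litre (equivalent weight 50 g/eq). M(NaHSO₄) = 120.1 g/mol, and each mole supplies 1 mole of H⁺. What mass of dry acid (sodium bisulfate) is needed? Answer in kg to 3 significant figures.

Alkalinity to neutralize: (145 − 96) = 49 mg/L as CaCO₃ × 523,000 L = 25,630 g as CaCO₃.
Equivalents of H⁺ required: 25,630 ÷ 50 g/eq = 512.5 eq = 512.5 mol NaHSO₄.
Mass of NaHSO₄: 512.5 × 120.1 = 61,560 g.

61.6 kg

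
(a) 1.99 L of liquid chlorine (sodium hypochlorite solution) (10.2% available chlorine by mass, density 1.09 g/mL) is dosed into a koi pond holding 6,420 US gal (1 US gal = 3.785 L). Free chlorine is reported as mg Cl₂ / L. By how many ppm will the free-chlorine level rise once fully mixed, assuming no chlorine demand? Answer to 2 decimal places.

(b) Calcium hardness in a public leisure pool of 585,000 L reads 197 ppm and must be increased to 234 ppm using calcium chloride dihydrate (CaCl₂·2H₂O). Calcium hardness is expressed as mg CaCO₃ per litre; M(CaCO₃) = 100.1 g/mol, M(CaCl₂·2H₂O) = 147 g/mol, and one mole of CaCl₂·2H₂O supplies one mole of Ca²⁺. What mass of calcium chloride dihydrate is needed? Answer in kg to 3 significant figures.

(a) 9.10 ppm; (b) 31.8 kg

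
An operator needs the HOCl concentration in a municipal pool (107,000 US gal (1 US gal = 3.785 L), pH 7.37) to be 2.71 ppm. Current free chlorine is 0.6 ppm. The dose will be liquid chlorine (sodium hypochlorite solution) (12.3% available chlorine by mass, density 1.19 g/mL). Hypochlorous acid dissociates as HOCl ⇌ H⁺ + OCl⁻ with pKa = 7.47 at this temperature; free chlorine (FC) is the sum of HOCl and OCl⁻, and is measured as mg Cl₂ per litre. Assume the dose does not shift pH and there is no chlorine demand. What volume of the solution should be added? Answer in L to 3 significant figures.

Volume: 107,000 US gal × 3.785 L/gal = 404,995 L.
[OCl⁻]/[HOCl] = 10^(pH − pKa) = 10^(7.37 − 7.47) = 0.7943; fraction as HOCl = 1/(1 + 0.7943) = 0.5573.
Free chlorine required for 2.71 ppm HOCl: 2.71 / 0.5573 = 4.863 ppm.
FC to add: 4.863 − 0.6 = 4.263 mg/L as Cl₂.
Cl₂ equivalent: 4.263 mg/L × 404,995 L = 1726 g.
Product at 12.3% available Cl: 1726 / 0.123 = 14,040 g.
Volume: 14,040 g ÷ 1.19 g/mL = 11,790 mL.

11.8 L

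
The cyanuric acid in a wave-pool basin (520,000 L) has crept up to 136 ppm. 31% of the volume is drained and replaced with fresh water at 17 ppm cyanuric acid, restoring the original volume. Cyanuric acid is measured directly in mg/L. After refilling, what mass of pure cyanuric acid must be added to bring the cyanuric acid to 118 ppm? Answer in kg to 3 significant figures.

9.82 kg

After draining 31% and refilling: 136 × 0.69 + 17 × 0.31 = 99.11 ppm.
Deficit to target: 118 − 99.11 = 18.89 mg/L.
Mass: 18.89 mg/L × 520,000 L = 9823 g cyanuric acid.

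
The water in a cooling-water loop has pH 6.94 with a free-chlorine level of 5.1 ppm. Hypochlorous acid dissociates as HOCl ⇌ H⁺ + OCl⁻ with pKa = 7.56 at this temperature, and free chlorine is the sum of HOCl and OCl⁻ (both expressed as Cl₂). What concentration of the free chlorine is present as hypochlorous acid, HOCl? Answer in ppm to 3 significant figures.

[OCl⁻]/[HOCl] = 10^(pH − pKa) = 10^(6.94 − 7.56) = 10^-0.62 = 0.2399.
Fraction as HOCl = 1 / (1 + 0.2399) = 0.8065.
HOCl = 0.8065 × 5.1 ppm = 4.113 ppm.

4.11 ppm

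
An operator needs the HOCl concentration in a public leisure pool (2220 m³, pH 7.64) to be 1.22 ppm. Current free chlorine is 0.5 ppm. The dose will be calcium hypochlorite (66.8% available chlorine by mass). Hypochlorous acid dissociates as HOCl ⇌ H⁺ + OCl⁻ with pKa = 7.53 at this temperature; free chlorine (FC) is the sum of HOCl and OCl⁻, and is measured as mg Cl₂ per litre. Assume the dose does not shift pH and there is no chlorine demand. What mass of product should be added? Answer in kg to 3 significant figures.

Volume: 2220 m³ = 2,220,000 L.
[OCl⁻]/[HOCl] = 10^(pH − pKa) = 10^(7.64 − 7.53) = 1.288; fraction as HOCl = 1/(1 + 1.288) = 0.437.
Free chlorine required for 1.22 ppm HOCl: 1.22 / 0.437 = 2.792 ppm.
FC to add: 2.792 − 0.5 = 2.292 mg/L as Cl₂.
Cl₂ equivalent: 2.292 mg/L × 2,220,000 L = 5087 g.
Product at 66.8% available Cl: 5087 / 0.668 = 7616 g.

7.62 kg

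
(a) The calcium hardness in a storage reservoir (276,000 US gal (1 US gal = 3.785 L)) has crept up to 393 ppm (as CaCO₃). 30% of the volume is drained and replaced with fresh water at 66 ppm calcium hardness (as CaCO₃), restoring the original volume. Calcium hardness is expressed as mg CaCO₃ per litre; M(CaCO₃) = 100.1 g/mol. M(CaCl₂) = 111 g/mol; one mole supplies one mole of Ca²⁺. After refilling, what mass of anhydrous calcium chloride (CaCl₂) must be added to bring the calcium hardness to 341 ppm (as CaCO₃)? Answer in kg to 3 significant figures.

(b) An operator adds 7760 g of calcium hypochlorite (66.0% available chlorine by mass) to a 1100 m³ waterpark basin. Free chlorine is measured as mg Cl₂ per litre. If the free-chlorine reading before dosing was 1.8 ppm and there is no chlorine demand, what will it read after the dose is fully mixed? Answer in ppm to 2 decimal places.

(a) Volume: 276,000 US gal × 3.785 L/gal = 1,044,660 L.
(a) After draining 30% and refilling: 393 × 0.70 + 66 × 0.30 = 294.9 ppm.
(a) Deficit to target: 341 − 294.9 = 46.1 mg/L.
(a) As CaCO₃: 46.1 mg/L × 1,044,660 L = 48,160 g; ÷ 100.1 = 481.1 mol Ca²⁺.
(a) Mass: 481.1 × 111 = 53,400 g.

(b) Volume: 1100 m³ = 1,100,000 L.
(b) Available chlorine delivered: 7760 g × 0.66 = 5122 g as Cl₂.
(b) Concentration rise: 5122 g / 1,100,000 L = 4.656 mg/L = 4.66 ppm.
(b) Final FC: 1.8 + 4.66 = 6.46 ppm.

(a) 53.4 kg; (b) 6.46 ppm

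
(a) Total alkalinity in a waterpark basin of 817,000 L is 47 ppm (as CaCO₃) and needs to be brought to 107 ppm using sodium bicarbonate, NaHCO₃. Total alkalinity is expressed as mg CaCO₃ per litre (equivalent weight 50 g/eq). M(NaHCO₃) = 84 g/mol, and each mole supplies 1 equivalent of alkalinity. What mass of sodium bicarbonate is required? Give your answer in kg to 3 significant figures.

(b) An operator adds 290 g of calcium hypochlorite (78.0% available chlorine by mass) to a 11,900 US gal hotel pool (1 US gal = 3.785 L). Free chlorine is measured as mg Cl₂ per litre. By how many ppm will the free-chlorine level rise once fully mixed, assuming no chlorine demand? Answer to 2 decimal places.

(a) Alkalinity to add: (107 − 47) = 60 mg/L as CaCO₃ × 817,000 L = 49,020 g as CaCO₃.
(a) Equivalents: 49,020 g ÷ 50 g/eq = 980.4 eq.
(a) NaHCO₃ supplies 1 eq per mole → 980.4 mol.
(a) Mass: 980.4 mol × 84 g/mol = 82,350 g.

(b) Volume: 11,900 US gal × 3.785 L/gal = 45,042 L.
(b) Available chlorine delivered: 290 g × 0.78 = 226.2 g as Cl₂.
(b) Concentration rise: 226.2 g / 45,042 L = 5.022 mg/L = 5.02 ppm.

(a) 82.4 kg; (b) 5.02 ppm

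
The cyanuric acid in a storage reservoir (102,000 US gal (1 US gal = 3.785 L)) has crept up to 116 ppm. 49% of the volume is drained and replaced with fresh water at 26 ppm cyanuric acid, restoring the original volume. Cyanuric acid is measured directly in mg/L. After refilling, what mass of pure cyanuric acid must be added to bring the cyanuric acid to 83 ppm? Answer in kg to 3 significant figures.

Volume: 102,000 US gal × 3.785 L/gal = 386,070 L.
After draining 49% and refilling: 116 × 0.51 + 26 × 0.49 = 71.9 ppm.
Deficit to target: 83 − 71.9 = 11.1 mg/L.
Mass: 11.1 mg/L × 386,070 L = 4285 g cyanuric acid.

4.29 kg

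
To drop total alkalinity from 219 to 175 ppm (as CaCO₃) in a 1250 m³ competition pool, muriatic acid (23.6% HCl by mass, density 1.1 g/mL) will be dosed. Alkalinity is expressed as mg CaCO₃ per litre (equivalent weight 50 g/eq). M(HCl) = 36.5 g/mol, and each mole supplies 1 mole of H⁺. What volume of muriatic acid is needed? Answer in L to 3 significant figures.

Volume: 1250 m³ = 1,250,000 L.
Alkalinity to neutralize: (219 − 175) = 44 mg/L as CaCO₃ × 1,250,000 L = 55,000 g as CaCO₃.
Equivalents of H⁺ required: 55,000 ÷ 50 g/eq = 1100 eq = 1100 mol HCl.
Mass of HCl: 1100 × 36.5 = 40,150 g.
Mass of 23.6% solution: 40,150 / 0.236 = 170,100 g.
Volume: 170,100 g ÷ 1.1 g/mL = 154,700 mL.

155 L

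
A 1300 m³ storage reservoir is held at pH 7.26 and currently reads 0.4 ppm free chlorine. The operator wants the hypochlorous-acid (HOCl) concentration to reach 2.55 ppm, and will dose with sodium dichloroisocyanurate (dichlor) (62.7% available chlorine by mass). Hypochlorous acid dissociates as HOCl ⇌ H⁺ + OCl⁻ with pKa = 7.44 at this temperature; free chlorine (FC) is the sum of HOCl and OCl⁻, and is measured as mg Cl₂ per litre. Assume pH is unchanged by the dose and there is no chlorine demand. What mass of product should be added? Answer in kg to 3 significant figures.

Volume: 1300 m³ = 1,300,000 L.
[OCl⁻]/[HOCl] = 10^(pH − pKa) = 10^(7.26 − 7.44) = 0.6607; fraction as HOCl = 1/(1 + 0.6607) = 0.6022.
Free chlorine required for 2.55 ppm HOCl: 2.55 / 0.6022 = 4.235 ppm.
FC to add: 4.235 − 0.4 = 3.835 mg/L as Cl₂.
Cl₂ equivalent: 3.835 mg/L × 1,300,000 L = 4985 g.
Product at 62.7% available Cl: 4985 / 0.627 = 7951 g.

7.95 kg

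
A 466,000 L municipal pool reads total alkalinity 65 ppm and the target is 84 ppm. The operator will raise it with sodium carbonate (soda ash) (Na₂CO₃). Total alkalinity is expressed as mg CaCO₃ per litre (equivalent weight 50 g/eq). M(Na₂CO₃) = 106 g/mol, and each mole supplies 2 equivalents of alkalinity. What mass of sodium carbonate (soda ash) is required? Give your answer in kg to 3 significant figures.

9.39 kg

Alkalinity to add: (84 − 65) = 19 mg/L as CaCO₃ × 466,000 L = 8854 g as CaCO₃.
Equivalents: 8854 g ÷ 50 g/eq = 177.1 eq.
Each mole of Na₂CO₃ supplies 2 eq, so 177.1 / 2 = 88.54 mol.
Mass: 88.54 mol × 106 g/mol = 9385 g.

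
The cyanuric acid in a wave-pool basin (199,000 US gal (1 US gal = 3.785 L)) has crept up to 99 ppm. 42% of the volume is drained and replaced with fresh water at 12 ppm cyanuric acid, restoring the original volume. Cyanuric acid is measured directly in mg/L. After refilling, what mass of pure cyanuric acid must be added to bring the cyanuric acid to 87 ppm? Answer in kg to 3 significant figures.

18.5 kg

Volume: 199,000 US gal × 3.785 L/gal = 753,215 L.
After draining 42% and refilling: 99 × 0.58 + 12 × 0.42 = 62.46 ppm.
Deficit to target: 87 − 62.46 = 24.54 mg/L.
Mass: 24.54 mg/L × 753,215 L = 18,480 g cyanuric acid.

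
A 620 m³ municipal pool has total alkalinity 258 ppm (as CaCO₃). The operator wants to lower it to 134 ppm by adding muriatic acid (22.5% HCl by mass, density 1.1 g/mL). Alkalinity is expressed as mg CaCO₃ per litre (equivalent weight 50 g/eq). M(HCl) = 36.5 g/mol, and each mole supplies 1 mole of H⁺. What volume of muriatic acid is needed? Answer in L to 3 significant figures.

227 L

Volume: 620 m³ = 620,000 L.
Alkalinity to neutralize: (258 − 134) = 124 mg/L as CaCO₃ × 620,000 L = 76,880 g as CaCO₃.
Equivalents of H⁺ required: 76,880 ÷ 50 g/eq = 1538 eq = 1538 mol HCl.
Mass of HCl: 1538 × 36.5 = 56,120 g.
Mass of 22.5% solution: 56,120 / 0.225 = 249,400 g.
Volume: 249,400 g ÷ 1.1 g/mL = 226,800 mL.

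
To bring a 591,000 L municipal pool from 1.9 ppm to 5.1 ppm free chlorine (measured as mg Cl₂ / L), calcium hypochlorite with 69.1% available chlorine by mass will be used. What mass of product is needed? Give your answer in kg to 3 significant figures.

Chlorine deficit: 5.1 − 1.9 = 3.2 ppm = 3.2 mg/L as Cl₂.
Cl₂ equivalent needed: 3.2 mg/L × 591,000 L = 1,891,000 mg = 1891 g.
Product at 69.1% available chlorine: 1891 / 0.691 = 2737 g.

2.74 kg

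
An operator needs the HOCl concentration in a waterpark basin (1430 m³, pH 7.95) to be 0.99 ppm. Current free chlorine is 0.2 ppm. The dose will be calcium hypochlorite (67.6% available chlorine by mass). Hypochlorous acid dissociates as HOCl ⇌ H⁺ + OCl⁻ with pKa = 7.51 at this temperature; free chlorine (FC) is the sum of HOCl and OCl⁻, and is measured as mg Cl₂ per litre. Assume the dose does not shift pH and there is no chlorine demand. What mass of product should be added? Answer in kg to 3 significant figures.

7.44 kg

Volume: 1430 m³ = 1,430,000 L.
[OCl⁻]/[HOCl] = 10^(pH − pKa) = 10^(7.95 − 7.51) = 2.754; fraction as HOCl = 1/(1 + 2.754) = 0.2664.
Free chlorine required for 0.99 ppm HOCl: 0.99 / 0.2664 = 3.717 ppm.
FC to add: 3.717 − 0.2 = 3.517 mg/L as Cl₂.
Cl₂ equivalent: 3.517 mg/L × 1,430,000 L = 5029 g.
Product at 67.6% available Cl: 5029 / 0.676 = 7439 g.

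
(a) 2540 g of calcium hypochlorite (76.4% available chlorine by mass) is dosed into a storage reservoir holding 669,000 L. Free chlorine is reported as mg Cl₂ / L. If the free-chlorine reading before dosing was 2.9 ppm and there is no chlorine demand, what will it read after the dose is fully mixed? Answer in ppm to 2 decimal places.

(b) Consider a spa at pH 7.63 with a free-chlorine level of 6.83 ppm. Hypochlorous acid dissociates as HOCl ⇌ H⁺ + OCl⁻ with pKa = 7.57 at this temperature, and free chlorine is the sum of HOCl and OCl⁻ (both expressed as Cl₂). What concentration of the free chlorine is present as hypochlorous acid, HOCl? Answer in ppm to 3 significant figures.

(a) Available chlorine delivered: 2540 g × 0.764 = 1941 g as Cl₂.
(a) Concentration rise: 1941 g / 669,000 L = 2.901 mg/L = 2.90 ppm.
(a) Final FC: 2.9 + 2.90 = 5.80 ppm.

(b) [OCl⁻]/[HOCl] = 10^(pH − pKa) = 10^(7.63 − 7.57) = 10^0.06 = 1.148.
(b) Fraction as HOCl = 1 / (1 + 1.148) = 0.4655.
(b) HOCl = 0.4655 × 6.83 ppm = 3.179 ppm.

(a) 5.80 ppm; (b) 3.18 ppm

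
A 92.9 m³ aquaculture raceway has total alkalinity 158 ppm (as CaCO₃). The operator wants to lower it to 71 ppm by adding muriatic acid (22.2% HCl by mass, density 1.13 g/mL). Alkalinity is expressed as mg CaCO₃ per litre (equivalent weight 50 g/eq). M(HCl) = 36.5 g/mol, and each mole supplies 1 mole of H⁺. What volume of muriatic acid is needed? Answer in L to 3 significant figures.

Volume: 92.9 m³ = 92,900 L.
Alkalinity to neutralize: (158 − 71) = 87 mg/L as CaCO₃ × 92,900 L = 8082 g as CaCO₃.
Equivalents of H⁺ required: 8082 ÷ 50 g/eq = 161.6 eq = 161.6 mol HCl.
Mass of HCl: 161.6 × 36.5 = 5900 g.
Mass of 22.2% solution: 5900 / 0.222 = 26,580 g.
Volume: 26,580 g ÷ 1.13 g/mL = 23,520 mL.

23.5 L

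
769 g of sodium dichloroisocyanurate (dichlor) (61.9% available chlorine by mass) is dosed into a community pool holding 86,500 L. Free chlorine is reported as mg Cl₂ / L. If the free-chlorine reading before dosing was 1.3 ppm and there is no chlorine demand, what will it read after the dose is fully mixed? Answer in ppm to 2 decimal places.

Available chlorine delivered: 769 g × 0.619 = 476 g as Cl₂.
Concentration rise: 476 g / 86,500 L = 5.503 mg/L = 5.50 ppm.
Final FC: 1.3 + 5.50 = 6.80 ppm.

6.80 ppm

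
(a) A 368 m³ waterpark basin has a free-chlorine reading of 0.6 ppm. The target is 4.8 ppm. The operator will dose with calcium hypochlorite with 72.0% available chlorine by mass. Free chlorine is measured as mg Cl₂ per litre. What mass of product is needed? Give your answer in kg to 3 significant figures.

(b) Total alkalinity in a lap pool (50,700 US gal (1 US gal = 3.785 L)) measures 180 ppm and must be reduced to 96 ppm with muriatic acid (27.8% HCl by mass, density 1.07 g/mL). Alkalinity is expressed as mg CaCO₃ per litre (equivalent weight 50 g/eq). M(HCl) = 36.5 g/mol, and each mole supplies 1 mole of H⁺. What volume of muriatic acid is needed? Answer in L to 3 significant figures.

(a) 2.15 kg; (b) 39.6 L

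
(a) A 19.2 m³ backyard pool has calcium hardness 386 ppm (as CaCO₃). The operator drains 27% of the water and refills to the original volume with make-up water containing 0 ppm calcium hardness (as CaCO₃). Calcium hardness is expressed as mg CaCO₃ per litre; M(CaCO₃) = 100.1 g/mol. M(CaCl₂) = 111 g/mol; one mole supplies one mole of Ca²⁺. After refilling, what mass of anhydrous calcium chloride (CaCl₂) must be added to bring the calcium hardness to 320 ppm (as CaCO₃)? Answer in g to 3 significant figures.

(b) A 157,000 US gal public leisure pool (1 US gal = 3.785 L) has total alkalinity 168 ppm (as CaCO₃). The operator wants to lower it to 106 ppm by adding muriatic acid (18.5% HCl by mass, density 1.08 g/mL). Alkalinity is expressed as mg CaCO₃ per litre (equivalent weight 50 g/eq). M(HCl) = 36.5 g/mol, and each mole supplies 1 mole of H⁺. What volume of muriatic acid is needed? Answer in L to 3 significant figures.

(a) 814 g; (b) 135 L

(a) Volume: 19.2 m³ = 19,200 L.
(a) After draining 27% and refilling: 386 × 0.73 + 0 × 0.27 = 281.78 ppm.
(a) Deficit to target: 320 − 281.78 = 38.22 mg/L.
(a) As CaCO₃: 38.22 mg/L × 19,200 L = 733.8 g; ÷ 100.1 = 7.331 mol Ca²⁺.
(a) Mass: 7.331 × 111 = 813.7 g.

(b) Volume: 157,000 US gal × 3.785 L/gal = 594,245 L.
(b) Alkalinity to neutralize: (168 − 106) = 62 mg/L as CaCO₃ × 594,245 L = 36,840 g as CaCO₃.
(b) Equivalents of H⁺ required: 36,840 ÷ 50 g/eq = 736.9 eq = 736.9 mol HCl.
(b) Mass of HCl: 736.9 × 36.5 = 26,900 g.
(b) Mass of 18.5% solution: 26,900 / 0.185 = 145,400 g.
(b) Volume: 145,400 g ÷ 1.08 g/mL = 134,600 mL.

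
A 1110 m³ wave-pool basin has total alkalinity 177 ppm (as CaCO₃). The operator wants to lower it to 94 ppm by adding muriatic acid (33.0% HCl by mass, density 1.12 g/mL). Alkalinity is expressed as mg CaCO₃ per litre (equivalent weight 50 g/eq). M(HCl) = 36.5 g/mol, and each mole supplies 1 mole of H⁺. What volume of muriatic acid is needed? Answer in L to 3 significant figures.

182 L

Volume: 1110 m³ = 1,110,000 L.
Alkalinity to neutralize: (177 − 94) = 83 mg/L as CaCO₃ × 1,110,000 L = 92,130 g as CaCO₃.
Equivalents of H⁺ required: 92,130 ÷ 50 g/eq = 1843 eq = 1843 mol HCl.
Mass of HCl: 1843 × 36.5 = 67,250 g.
Mass of 33.0% solution: 67,250 / 0.33 = 203,800 g.
Volume: 203,800 g ÷ 1.12 g/mL = 182,000 mL.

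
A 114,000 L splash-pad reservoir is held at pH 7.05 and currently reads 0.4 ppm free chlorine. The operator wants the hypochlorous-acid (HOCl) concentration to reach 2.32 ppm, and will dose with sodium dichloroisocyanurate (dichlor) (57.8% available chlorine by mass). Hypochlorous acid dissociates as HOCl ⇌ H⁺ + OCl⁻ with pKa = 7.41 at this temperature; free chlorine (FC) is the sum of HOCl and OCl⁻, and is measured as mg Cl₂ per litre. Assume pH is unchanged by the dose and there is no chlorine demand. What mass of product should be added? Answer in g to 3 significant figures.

[OCl⁻]/[HOCl] = 10^(pH − pKa) = 10^(7.05 − 7.41) = 0.4365; fraction as HOCl = 1/(1 + 0.4365) = 0.6961.
Free chlorine required for 2.32 ppm HOCl: 2.32 / 0.6961 = 3.333 ppm.
FC to add: 3.333 − 0.4 = 2.933 mg/L as Cl₂.
Cl₂ equivalent: 2.933 mg/L × 114,000 L = 334.3 g.
Product at 57.8% available Cl: 334.3 / 0.578 = 578.4 g.

578 g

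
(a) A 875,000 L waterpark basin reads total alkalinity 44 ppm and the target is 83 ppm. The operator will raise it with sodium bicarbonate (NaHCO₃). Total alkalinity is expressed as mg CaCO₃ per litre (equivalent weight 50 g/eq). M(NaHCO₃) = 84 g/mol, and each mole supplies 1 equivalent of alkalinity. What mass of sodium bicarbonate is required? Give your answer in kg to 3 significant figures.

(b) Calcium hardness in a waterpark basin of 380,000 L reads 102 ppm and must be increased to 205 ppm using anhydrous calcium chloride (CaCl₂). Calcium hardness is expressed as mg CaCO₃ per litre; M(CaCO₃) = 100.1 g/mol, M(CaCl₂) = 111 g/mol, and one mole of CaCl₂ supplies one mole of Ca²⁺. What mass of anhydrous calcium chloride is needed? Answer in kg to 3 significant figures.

(a) Alkalinity to add: (83 − 44) = 39 mg/L as CaCO₃ × 875,000 L = 34,120 g as CaCO₃.
(a) Equivalents: 34,120 g ÷ 50 g/eq = 682.5 eq.
(a) NaHCO₃ supplies 1 eq per mole → 682.5 mol.
(a) Mass: 682.5 mol × 84 g/mol = 57,330 g.

(b) Hardness to add: (205 − 102) = 103 mg/L as CaCO₃ × 380,000 L = 39,140 g as CaCO₃.
(b) Moles of Ca²⁺ (1 mol Ca²⁺ ≡ 1 mol CaCO₃): 39,140 / 100.1 g/mol = 391 mol.
(b) Mass of CaCl₂: 391 × 111 = 43,400 g.

(a) 57.3 kg; (b) 43.4 kg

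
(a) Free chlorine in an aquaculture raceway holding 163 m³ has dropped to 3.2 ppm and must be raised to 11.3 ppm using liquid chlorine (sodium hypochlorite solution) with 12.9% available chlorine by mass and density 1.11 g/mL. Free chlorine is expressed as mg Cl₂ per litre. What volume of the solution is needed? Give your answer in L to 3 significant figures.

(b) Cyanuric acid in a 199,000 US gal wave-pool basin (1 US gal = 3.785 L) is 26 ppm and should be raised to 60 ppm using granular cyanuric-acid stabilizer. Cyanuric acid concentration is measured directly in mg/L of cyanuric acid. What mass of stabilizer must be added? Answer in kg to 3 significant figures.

(a) Volume: 163 m³ = 163,000 L.
(a) Chlorine deficit: 11.3 − 3.2 = 8.1 ppm = 8.1 mg/L as Cl₂.
(a) Cl₂ equivalent needed: 8.1 mg/L × 163,000 L = 1,320,000 mg = 1320 g.
(a) Product at 12.9% available chlorine: 1320 / 0.129 = 10,230 g.
(a) Volume at density 1.11 g/mL: 10,230 g ÷ 1.11 g/mL = 9221 mL.

(b) Volume: 199,000 US gal × 3.785 L/gal = 753,215 L.
(b) CYA to add: (60 − 26) = 34 mg/L × 753,215 L = 25,610 g cyanuric acid.

(a) 9.22 L; (b) 25.6 kg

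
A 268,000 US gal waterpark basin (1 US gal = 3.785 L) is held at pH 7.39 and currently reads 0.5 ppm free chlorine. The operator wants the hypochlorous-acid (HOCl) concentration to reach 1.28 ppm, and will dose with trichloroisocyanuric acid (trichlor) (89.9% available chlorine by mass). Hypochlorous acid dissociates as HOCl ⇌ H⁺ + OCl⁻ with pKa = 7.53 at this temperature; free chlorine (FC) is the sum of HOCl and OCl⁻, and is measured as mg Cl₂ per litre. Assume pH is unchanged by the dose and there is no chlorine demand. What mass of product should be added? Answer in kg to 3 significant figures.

1.93 kg

Volume: 268,000 US gal × 3.785 L/gal = 1,014,380 L.
[OCl⁻]/[HOCl] = 10^(pH − pKa) = 10^(7.39 − 7.53) = 0.7244; fraction as HOCl = 1/(1 + 0.7244) = 0.5799.
Free chlorine required for 1.28 ppm HOCl: 1.28 / 0.5799 = 2.207 ppm.
FC to add: 2.207 − 0.5 = 1.707 mg/L as Cl₂.
Cl₂ equivalent: 1.707 mg/L × 1,014,380 L = 1732 g.
Product at 89.9% available Cl: 1732 / 0.899 = 1926 g.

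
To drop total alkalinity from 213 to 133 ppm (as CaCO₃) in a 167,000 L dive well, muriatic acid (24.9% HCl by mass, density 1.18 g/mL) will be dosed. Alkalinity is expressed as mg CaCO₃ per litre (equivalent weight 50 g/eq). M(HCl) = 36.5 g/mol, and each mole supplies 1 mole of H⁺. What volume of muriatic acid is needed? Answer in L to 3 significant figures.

Alkalinity to neutralize: (213 − 133) = 80 mg/L as CaCO₃ × 167,000 L = 13,360 g as CaCO₃.
Equivalents of H⁺ required: 13,360 ÷ 50 g/eq = 267.2 eq = 267.2 mol HCl.
Mass of HCl: 267.2 × 36.5 = 9753 g.
Mass of 24.9% solution: 9753 / 0.249 = 39,170 g.
Volume: 39,170 g ÷ 1.18 g/mL = 33,190 mL.

33.2 L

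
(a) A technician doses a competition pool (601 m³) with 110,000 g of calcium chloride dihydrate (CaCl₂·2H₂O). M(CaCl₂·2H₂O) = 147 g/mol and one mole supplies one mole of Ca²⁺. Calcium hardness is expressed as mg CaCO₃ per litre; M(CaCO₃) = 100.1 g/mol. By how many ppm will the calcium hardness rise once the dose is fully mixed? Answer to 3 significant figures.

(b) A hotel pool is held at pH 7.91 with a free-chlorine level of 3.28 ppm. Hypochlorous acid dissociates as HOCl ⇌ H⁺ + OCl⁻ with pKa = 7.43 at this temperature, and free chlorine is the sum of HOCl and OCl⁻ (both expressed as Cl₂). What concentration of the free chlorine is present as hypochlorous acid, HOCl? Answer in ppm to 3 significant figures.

(a) 125 ppm; (b) 0.816 ppm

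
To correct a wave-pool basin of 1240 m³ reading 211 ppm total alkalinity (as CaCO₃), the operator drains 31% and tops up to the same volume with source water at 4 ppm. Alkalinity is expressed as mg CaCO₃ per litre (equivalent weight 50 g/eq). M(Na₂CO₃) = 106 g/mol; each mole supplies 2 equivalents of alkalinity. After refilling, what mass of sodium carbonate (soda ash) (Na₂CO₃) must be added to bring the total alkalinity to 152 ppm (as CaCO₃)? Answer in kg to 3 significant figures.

6.80 kg

Volume: 1240 m³ = 1,240,000 L.
After draining 31% and refilling: 211 × 0.69 + 4 × 0.31 = 146.83 ppm.
Deficit to target: 152 − 146.83 = 5.17 mg/L.
As CaCO₃: 5.17 mg/L × 1,240,000 L = 6411 g; ÷ 50 g/eq ÷ 2 = 64.11 mol Na₂CO₃.
Mass: 64.11 × 106 = 6795 g.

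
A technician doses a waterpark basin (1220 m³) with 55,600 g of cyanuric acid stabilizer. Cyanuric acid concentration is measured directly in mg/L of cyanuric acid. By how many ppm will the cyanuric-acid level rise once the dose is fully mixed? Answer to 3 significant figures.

45.6 ppm

Volume: 1220 m³ = 1,220,000 L.
Rise: 55,600 g / 1,220,000 L × 1000 = 45.57 mg/L.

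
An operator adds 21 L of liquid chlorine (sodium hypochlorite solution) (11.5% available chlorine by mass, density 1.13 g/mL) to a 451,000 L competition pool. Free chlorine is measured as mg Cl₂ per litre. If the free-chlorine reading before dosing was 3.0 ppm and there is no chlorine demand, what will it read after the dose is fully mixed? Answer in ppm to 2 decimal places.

Mass of solution: 21 L × 1000 mL/L × 1.13 g/mL = 23,730 g.
Available chlorine delivered: 23,730 g × 0.115 = 2729 g as Cl₂.
Concentration rise: 2729 g / 451,000 L = 6.051 mg/L = 6.05 ppm.
Final FC: 3.0 + 6.05 = 9.05 ppm.

9.05 ppm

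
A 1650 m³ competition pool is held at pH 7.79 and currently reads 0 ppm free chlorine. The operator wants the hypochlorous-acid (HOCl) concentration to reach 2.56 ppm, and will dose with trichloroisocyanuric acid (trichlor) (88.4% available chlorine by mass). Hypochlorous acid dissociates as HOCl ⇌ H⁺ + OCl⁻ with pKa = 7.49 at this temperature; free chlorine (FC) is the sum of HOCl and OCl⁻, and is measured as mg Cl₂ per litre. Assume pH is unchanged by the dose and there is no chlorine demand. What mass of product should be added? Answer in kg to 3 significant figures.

Volume: 1650 m³ = 1,650,000 L.
[OCl⁻]/[HOCl] = 10^(pH − pKa) = 10^(7.79 − 7.49) = 1.995; fraction as HOCl = 1/(1 + 1.995) = 0.3339.
Free chlorine required for 2.56 ppm HOCl: 2.56 / 0.3339 = 7.668 ppm.
FC to add: 7.668 − 0 = 7.668 mg/L as Cl₂.
Cl₂ equivalent: 7.668 mg/L × 1,650,000 L = 12,650 g.
Product at 88.4% available Cl: 12,650 / 0.884 = 14,310 g.

14.3 kg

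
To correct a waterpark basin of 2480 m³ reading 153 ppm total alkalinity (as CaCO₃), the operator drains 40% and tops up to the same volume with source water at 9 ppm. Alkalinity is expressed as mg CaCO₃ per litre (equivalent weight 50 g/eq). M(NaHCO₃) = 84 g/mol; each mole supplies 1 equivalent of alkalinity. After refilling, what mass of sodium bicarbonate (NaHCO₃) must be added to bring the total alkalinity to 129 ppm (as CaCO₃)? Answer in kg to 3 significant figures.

140 kg

Volume: 2480 m³ = 2,480,000 L.
After draining 40% and refilling: 153 × 0.60 + 9 × 0.40 = 95.4 ppm.
Deficit to target: 129 − 95.4 = 33.6 mg/L.
As CaCO₃: 33.6 mg/L × 2,480,000 L = 83,330 g; ÷ 50 g/eq ÷ 1 = 1667 mol NaHCO₃.
Mass: 1667 × 84 = 140,000 g.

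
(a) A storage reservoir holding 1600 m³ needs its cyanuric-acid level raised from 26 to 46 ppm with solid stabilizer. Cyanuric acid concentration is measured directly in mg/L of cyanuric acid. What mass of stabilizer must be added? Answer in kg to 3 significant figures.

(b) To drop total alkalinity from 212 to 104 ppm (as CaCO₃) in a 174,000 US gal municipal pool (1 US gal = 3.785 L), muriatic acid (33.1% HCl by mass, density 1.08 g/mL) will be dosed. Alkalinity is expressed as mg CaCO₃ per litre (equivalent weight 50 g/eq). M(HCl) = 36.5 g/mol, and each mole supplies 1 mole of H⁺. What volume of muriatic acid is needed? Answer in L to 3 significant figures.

(a) 32.0 kg; (b) 145 L

(a) Volume: 1600 m³ = 1,600,000 L.
(a) CYA to add: (46 − 26) = 20 mg/L × 1,600,000 L = 32,000 g cyanuric acid.

(b) Volume: 174,000 US gal × 3.785 L/gal = 658,590 L.
(b) Alkalinity to neutralize: (212 − 104) = 108 mg/L as CaCO₃ × 658,590 L = 71,130 g as CaCO₃.
(b) Equivalents of H⁺ required: 71,130 ÷ 50 g/eq = 1423 eq = 1423 mol HCl.
(b) Mass of HCl: 1423 × 36.5 = 51,920 g.
(b) Mass of 33.1% solution: 51,920 / 0.331 = 156,900 g.
(b) Volume: 156,900 g ÷ 1.08 g/mL = 145,200 mL.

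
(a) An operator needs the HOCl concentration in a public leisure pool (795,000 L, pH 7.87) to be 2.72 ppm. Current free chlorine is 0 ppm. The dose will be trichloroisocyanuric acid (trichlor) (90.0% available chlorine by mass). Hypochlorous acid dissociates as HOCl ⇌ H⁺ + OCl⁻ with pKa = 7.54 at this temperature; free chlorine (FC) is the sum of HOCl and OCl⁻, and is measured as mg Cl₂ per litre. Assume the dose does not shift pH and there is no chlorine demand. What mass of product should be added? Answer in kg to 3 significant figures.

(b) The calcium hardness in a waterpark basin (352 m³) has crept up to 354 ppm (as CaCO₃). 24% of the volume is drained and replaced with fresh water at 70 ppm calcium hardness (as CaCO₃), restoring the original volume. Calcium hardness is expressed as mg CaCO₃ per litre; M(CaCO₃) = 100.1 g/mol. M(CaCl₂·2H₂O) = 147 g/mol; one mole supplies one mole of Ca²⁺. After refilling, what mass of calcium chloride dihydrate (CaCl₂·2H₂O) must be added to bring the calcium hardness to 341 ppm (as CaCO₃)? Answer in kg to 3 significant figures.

(a) [OCl⁻]/[HOCl] = 10^(pH − pKa) = 10^(7.87 − 7.54) = 2.138; fraction as HOCl = 1/(1 + 2.138) = 0.3187.
(a) Free chlorine required for 2.72 ppm HOCl: 2.72 / 0.3187 = 8.535 ppm.
(a) FC to add: 8.535 − 0 = 8.535 mg/L as Cl₂.
(a) Cl₂ equivalent: 8.535 mg/L × 795,000 L = 6786 g.
(a) Product at 90.0% available Cl: 6786 / 0.9 = 7539 g.

(b) Volume: 352 m³ = 352,000 L.
(b) After draining 24% and refilling: 354 × 0.76 + 70 × 0.24 = 285.84 ppm.
(b) Deficit to target: 341 − 285.84 = 55.16 mg/L.
(b) As CaCO₃: 55.16 mg/L × 352,000 L = 19,420 g; ÷ 100.1 = 194 mol Ca²⁺.
(b) Mass: 194 × 147 = 28,510 g.

(a) 7.54 kg; (b) 28.5 kg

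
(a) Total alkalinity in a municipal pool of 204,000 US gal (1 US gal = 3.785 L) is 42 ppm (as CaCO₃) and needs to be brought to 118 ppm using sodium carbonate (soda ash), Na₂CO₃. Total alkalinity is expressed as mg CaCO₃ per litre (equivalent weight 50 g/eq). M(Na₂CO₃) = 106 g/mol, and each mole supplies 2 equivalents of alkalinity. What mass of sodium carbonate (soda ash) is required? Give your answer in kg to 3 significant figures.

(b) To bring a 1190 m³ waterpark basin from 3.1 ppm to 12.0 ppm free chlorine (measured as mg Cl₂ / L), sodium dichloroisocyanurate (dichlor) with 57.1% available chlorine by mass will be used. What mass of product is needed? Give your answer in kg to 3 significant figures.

(a) Volume: 204,000 US gal × 3.785 L/gal = 772,140 L.
(a) Alkalinity to add: (118 − 42) = 76 mg/L as CaCO₃ × 772,140 L = 58,680 g as CaCO₃.
(a) Equivalents: 58,680 g ÷ 50 g/eq = 1174 eq.
(a) Each mole of Na₂CO₃ supplies 2 eq, so 1174 / 2 = 586.8 mol.
(a) Mass: 586.8 mol × 106 g/mol = 62,200 g.

(b) Volume: 1190 m³ = 1,190,000 L.
(b) Chlorine deficit: 12.0 − 3.1 = 8.9 ppm = 8.9 mg/L as Cl₂.
(b) Cl₂ equivalent needed: 8.9 mg/L × 1,190,000 L = 10,590,000 mg = 10,590 g.
(b) Product at 57.1% available chlorine: 10,590 / 0.571 = 18,550 g.

(a) 62.2 kg; (b) 18.5 kg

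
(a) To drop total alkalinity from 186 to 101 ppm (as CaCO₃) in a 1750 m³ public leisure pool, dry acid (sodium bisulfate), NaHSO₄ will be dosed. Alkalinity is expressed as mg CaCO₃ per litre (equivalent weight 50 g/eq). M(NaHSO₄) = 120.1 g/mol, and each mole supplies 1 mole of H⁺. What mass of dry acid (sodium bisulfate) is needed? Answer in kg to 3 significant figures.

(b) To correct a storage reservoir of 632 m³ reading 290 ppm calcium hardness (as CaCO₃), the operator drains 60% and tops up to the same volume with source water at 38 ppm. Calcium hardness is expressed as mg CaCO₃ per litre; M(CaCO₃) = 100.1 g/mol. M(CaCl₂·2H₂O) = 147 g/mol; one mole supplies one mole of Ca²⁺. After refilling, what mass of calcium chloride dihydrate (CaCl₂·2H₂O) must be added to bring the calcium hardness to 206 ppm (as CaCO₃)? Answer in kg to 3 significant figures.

(a) Volume: 1750 m³ = 1,750,000 L.
(a) Alkalinity to neutralize: (186 − 101) = 85 mg/L as CaCO₃ × 1,750,000 L = 148,800 g as CaCO₃.
(a) Equivalents of H⁺ required: 148,800 ÷ 50 g/eq = 2975 eq = 2975 mol NaHSO₄.
(a) Mass of NaHSO₄: 2975 × 120.1 = 357,300 g.

(b) Volume: 632 m³ = 632,000 L.
(b) After draining 60% and refilling: 290 × 0.40 + 38 × 0.60 = 138.8 ppm.
(b) Deficit to target: 206 − 138.8 = 67.2 mg/L.
(b) As CaCO₃: 67.2 mg/L × 632,000 L = 42,470 g; ÷ 100.1 = 424.3 mol Ca²⁺.
(b) Mass: 424.3 × 147 = 62,370 g.

(a) 357 kg; (b) 62.4 kg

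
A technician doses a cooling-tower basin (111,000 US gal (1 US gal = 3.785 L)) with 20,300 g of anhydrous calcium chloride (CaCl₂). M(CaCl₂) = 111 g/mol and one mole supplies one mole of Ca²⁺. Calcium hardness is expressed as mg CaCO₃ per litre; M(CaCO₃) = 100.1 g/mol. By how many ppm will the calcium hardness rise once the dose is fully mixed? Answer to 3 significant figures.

43.6 ppm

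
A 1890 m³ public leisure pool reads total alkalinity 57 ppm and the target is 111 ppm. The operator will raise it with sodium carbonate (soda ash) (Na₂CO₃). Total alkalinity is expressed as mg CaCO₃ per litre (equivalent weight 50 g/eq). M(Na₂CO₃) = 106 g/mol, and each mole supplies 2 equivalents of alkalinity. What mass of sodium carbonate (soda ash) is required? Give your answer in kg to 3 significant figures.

108 kg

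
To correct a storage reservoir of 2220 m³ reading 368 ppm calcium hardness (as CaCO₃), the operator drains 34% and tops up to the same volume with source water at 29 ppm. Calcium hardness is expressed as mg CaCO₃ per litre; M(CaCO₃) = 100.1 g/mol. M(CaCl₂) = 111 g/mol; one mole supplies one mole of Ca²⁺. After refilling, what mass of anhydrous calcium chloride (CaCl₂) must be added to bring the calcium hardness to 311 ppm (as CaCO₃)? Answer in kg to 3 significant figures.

Volume: 2220 m³ = 2,220,000 L.
After draining 34% and refilling: 368 × 0.66 + 29 × 0.34 = 252.74 ppm.
Deficit to target: 311 − 252.74 = 58.26 mg/L.
As CaCO₃: 58.26 mg/L × 2,220,000 L = 129,300 g; ÷ 100.1 = 1292 mol Ca²⁺.
Mass: 1292 × 111 = 143,400 g.

143 kg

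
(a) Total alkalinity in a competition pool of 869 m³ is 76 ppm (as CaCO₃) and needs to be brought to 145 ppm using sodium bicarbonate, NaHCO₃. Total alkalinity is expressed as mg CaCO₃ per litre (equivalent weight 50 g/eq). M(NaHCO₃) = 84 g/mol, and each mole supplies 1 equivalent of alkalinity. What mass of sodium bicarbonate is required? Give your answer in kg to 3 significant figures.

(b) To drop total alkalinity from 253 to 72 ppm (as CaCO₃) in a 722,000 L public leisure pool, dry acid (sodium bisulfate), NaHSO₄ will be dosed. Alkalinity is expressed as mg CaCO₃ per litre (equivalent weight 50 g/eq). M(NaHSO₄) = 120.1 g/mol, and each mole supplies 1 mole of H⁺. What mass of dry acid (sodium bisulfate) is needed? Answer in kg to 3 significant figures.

(a) Volume: 869 m³ = 869,000 L.
(a) Alkalinity to add: (145 − 76) = 69 mg/L as CaCO₃ × 869,000 L = 59,960 g as CaCO₃.
(a) Equivalents: 59,960 g ÷ 50 g/eq = 1199 eq.
(a) NaHCO₃ supplies 1 eq per mole → 1199 mol.
(a) Mass: 1199 mol × 84 g/mol = 100,700 g.

(b) Alkalinity to neutralize: (253 − 72) = 181 mg/L as CaCO₃ × 722,000 L = 130,700 g as CaCO₃.
(b) Equivalents of H⁺ required: 130,700 ÷ 50 g/eq = 2614 eq = 2614 mol NaHSO₄.
(b) Mass of NaHSO₄: 2614 × 120.1 = 313,900 g.

(a) 101 kg; (b) 314 kg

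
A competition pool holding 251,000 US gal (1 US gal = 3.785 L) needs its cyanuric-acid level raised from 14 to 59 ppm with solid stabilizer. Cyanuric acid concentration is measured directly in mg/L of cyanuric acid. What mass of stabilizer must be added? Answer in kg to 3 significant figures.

42.8 kg

Volume: 251,000 US gal × 3.785 L/gal = 950,035 L.
CYA to add: (59 − 14) = 45 mg/L × 950,035 L = 42,750 g cyanuric acid.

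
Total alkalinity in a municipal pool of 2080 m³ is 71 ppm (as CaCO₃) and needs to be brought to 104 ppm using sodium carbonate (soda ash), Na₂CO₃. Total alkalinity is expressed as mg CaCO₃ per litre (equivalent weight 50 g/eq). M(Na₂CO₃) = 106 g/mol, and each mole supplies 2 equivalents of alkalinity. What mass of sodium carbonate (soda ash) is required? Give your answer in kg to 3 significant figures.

72.8 kg

Volume: 2080 m³ = 2,080,000 L.
Alkalinity to add: (104 − 71) = 33 mg/L as CaCO₃ × 2,080,000 L = 68,640 g as CaCO₃.
Equivalents: 68,640 g ÷ 50 g/eq = 1373 eq.
Each mole of Na₂CO₃ supplies 2 eq, so 1373 / 2 = 686.4 mol.
Mass: 686.4 mol × 106 g/mol = 72,760 g.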